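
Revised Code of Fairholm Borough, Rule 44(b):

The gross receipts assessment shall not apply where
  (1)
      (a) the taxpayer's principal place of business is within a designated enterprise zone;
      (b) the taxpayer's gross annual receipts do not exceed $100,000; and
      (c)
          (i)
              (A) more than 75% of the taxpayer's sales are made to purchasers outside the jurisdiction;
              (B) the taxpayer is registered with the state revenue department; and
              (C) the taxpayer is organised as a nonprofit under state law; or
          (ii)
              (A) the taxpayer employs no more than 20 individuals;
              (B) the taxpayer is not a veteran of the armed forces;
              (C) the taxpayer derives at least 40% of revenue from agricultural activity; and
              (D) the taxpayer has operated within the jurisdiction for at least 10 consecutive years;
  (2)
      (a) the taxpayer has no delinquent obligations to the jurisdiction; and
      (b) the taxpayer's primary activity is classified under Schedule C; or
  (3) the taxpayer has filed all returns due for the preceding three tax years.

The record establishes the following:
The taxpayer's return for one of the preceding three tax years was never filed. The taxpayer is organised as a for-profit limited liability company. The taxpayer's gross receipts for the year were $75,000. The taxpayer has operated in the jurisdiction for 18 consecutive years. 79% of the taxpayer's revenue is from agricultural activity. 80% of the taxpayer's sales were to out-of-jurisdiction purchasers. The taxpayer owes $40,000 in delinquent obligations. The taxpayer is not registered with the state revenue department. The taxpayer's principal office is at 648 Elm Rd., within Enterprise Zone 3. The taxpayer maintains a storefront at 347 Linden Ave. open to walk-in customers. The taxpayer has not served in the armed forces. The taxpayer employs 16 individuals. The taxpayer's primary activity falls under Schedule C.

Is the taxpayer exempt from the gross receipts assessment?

Yes — exempt.

(a) in enterprise zone — holds.
(b) receipts ≤ $100,000 — met.
(A) >75% out-of-jur. sales — satisfied.
(B) state-registered — not met.
(C) nonprofit — fails.
(i): T AND F AND F → false.
(A) ≤ 20 employees — met.
(B) not (veteran) — holds.
(C) ≥40% agricultural — met.
(D) ≥ 10 yrs in jurisdiction — met.
(ii) = T AND T AND T AND T = true.
(c) = F OR T = true.
(1): T AND T AND T → true.
(a) no delinquency — not met.
(b) Schedule C activity — holds.
(2) = F AND T = false.
(3) returns current — not satisfied.
Overall: T OR F OR F → true.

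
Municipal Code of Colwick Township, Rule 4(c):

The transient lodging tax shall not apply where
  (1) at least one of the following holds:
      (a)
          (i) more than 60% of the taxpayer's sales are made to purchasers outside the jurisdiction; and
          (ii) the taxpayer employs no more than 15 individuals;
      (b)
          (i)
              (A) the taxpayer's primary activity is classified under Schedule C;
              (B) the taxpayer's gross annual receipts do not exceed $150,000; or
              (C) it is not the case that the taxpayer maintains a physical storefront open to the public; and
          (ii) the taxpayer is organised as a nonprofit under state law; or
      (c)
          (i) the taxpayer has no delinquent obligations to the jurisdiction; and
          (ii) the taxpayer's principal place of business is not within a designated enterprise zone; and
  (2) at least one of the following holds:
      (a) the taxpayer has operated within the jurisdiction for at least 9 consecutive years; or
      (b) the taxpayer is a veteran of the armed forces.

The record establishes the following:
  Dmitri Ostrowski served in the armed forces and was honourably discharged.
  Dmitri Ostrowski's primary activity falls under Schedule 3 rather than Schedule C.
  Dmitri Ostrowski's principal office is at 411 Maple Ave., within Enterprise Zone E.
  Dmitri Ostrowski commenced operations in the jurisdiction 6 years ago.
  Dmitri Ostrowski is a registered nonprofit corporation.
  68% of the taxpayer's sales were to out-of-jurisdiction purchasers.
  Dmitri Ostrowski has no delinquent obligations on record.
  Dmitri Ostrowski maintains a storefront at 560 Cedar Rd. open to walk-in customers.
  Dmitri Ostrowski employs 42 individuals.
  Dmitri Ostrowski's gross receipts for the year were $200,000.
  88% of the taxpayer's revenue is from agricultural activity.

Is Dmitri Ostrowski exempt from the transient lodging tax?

(i) >60% out-of-jur. sales — met.
(ii) ≤ 15 employees — not satisfied.
(a): T AND F → false.
(A) Schedule C activity — not satisfied.
(B) receipts ≤ $150,000 — fails.
(C) not (has storefront) — fails.
(i) = F OR F OR F = false.
(ii) nonprofit — satisfied.
(b): F AND T → false.
(i) no delinquency — satisfied.
(ii) not (in enterprise zone) — not satisfied.
(c): T AND F → false.
(1): F OR F OR F → false.
(a) ≥ 9 yrs in jurisdiction — fails.
(b) veteran — met.
(2) = F OR T = true.
So Overall is not satisfied (F AND T).

No — not exempt.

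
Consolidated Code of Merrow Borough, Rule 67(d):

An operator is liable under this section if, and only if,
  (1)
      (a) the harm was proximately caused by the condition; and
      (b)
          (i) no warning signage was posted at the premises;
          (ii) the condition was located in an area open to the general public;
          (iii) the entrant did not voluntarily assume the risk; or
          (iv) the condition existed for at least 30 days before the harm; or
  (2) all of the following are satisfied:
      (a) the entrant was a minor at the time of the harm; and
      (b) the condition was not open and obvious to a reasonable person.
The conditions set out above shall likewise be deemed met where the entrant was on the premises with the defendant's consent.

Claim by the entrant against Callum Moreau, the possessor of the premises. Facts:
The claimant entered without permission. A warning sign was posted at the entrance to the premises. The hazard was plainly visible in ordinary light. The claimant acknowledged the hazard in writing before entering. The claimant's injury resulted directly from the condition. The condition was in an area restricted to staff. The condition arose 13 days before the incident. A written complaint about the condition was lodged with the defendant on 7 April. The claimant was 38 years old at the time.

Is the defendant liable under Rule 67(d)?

(a) proximate cause — met.
(i) no signage posted — not met.
(ii) public area — fails.
(iii) no assumed risk — fails.
(iv) condition ≥30 days old — fails.
(b): F OR F OR F OR F → false.
(1): T AND F → false.
(a) entrant a minor — not met.
(b) not open/obvious — fails.
(2): F AND F → false.
So Overall is not satisfied (F OR F).
Exception (consent to enter) — not satisfied.
Result: main false OR exception false → false.

No — not liable.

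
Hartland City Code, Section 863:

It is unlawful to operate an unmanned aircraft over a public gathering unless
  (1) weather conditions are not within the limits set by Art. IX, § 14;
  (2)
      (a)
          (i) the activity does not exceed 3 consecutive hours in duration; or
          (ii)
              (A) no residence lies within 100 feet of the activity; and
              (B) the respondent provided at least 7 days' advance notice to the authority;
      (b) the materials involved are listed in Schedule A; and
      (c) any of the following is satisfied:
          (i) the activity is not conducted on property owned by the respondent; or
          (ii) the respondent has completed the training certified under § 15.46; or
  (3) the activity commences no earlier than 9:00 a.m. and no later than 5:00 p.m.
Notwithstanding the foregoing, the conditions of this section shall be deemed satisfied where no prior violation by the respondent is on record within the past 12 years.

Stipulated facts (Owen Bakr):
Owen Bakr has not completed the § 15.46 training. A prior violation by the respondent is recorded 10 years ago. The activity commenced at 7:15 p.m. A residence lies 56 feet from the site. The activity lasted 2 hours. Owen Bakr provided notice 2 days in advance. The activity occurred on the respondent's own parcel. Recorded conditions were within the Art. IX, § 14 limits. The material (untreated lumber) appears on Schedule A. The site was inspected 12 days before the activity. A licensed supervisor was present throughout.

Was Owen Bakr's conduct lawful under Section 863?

(1) not (weather ok) — not satisfied.
(i) ≤ 3 hrs duration — met.
(A) no residence in 100 ft — fails.
(B) ≥7 days' notice — fails.
So (ii) is not satisfied (F AND F).
(a): T OR F → true.
(b) Schedule A material — satisfied.
(i) not (own property) — fails.
(ii) training certified — fails.
So (c) is not satisfied (F OR F).
(2) = T AND T AND F = false.
(3) start within hours — fails.
So Overall is not satisfied (F OR F OR F).
Exception (no prior violation) — not satisfied.
Result: main false OR exception false → false.

No — unlawful.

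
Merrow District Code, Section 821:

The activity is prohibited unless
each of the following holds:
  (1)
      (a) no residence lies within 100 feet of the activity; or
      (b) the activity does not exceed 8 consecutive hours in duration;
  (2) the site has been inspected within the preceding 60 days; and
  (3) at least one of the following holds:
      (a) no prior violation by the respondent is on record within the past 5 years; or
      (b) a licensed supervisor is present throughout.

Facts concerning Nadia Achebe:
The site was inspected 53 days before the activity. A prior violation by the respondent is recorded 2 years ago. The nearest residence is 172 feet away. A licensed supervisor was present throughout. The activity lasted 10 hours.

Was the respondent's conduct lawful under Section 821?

Yes — lawful.

(a) no residence in 100 ft — satisfied.
(b) ≤ 8 hrs duration — fails.
(1) = T OR F = true.
(2) site inspected — met.
(a) no prior violation — not satisfied.
(b) supervisor present — met.
(3) = F OR T = true.
So Overall is satisfied (T AND T AND T).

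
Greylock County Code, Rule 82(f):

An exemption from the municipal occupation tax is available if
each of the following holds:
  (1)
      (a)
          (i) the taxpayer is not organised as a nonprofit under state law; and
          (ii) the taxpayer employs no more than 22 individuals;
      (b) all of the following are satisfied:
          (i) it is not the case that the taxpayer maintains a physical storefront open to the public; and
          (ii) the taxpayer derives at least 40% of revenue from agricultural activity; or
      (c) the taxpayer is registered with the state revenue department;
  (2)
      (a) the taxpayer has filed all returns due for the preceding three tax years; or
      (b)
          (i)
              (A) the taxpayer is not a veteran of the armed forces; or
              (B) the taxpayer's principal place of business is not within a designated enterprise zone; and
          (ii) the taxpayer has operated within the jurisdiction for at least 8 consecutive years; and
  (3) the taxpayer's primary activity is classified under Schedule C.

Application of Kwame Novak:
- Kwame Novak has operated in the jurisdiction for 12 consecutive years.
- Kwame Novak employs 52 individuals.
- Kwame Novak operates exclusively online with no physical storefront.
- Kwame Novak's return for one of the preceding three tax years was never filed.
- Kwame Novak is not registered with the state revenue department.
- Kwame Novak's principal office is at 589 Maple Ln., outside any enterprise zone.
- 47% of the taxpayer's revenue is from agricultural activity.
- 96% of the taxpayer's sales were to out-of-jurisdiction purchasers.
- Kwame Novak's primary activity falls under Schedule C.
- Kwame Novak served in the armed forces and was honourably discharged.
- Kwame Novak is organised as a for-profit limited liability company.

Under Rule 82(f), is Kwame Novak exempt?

Yes — exempt.

(i) not (nonprofit) — met.
(ii) ≤ 22 employees — not satisfied.
So (a) is not satisfied (T AND F).
(i) not (has storefront) — met.
(ii) ≥40% agricultural — satisfied.
(b): T AND T → true.
(c) state-registered — not met.
(1) = F OR T OR F = true.
(a) returns current — not met.
(A) not (veteran) — not met.
(B) not (in enterprise zone) — met.
(i) = F OR T = true.
(ii) ≥ 8 yrs in jurisdiction — satisfied.
(b): T AND T → true.
(2) = F OR T = true.
(3) Schedule C activity — met.
Overall = T AND T AND T = true.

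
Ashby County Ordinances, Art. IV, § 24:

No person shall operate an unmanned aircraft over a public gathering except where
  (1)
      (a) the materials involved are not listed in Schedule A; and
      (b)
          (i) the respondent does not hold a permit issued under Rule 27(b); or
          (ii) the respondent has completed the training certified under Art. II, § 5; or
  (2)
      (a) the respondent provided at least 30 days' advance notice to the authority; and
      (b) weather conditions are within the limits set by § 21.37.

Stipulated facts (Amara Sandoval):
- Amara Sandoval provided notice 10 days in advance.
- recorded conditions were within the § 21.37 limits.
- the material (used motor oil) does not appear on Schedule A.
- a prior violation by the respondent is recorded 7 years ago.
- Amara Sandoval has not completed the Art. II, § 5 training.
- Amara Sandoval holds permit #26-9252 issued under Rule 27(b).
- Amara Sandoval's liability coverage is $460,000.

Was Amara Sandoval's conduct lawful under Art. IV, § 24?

(a) not (Schedule A material) — satisfied.
(i) not (holds permit) — not met.
(ii) training certified — fails.
So (b) is not satisfied (F OR F).
So (1) is not satisfied (T AND F).
(a) ≥30 days' notice — fails.
(b) weather ok — holds.
(2): F AND T → false.
Overall = F OR F = false.

No — unlawful.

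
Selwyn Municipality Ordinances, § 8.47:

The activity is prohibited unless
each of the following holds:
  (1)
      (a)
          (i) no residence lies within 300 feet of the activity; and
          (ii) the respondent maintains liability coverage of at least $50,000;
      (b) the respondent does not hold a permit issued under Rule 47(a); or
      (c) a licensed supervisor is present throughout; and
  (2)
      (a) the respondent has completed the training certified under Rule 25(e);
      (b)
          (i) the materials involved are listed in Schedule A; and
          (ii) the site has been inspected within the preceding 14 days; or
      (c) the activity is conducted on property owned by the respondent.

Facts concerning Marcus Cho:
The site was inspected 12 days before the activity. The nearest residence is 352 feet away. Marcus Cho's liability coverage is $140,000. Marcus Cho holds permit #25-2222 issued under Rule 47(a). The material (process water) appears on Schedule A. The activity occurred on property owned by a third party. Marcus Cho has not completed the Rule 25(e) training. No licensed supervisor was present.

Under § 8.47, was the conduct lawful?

(i) no residence in 300 ft — holds.
(ii) coverage ≥ $50,000 — holds.
(a): T AND T → true.
(b) not (holds permit) — fails.
(c) supervisor present — not satisfied.
(1) = T OR F OR F = true.
(a) training certified — not met.
(i) Schedule A material — holds.
(ii) site inspected — satisfied.
(b) = T AND T = true.
(c) own property — not satisfied.
(2): F OR T OR F → true.
Overall: T AND T → true.

Yes — lawful.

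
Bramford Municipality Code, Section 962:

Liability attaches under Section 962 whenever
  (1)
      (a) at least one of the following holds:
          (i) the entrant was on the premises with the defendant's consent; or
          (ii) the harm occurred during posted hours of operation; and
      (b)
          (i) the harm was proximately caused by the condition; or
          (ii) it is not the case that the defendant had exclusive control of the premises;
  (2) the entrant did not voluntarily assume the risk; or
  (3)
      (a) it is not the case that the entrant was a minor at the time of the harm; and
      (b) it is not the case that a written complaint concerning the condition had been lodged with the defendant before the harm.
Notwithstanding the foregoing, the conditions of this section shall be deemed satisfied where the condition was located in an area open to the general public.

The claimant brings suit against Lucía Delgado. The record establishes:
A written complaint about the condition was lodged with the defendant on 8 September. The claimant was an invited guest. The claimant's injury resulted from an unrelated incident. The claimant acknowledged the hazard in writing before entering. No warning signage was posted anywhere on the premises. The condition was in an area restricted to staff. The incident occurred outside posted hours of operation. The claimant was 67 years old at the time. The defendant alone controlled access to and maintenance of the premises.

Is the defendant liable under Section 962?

No — not liable.

(i) consent to enter — met.
(ii) during posted hours — not satisfied.
(a) = T OR F = true.
(i) proximate cause — not satisfied.
(ii) not (exclusive control) — not met.
(b): F OR F → false.
(1): T AND F → false.
(2) no assumed risk — not satisfied.
(a) not (entrant a minor) — holds.
(b) not (complaint lodged) — not satisfied.
(3) = T AND F = false.
Overall = F OR F OR F = false.
Exception (public area) — not satisfied.
Result: main false OR exception false → false.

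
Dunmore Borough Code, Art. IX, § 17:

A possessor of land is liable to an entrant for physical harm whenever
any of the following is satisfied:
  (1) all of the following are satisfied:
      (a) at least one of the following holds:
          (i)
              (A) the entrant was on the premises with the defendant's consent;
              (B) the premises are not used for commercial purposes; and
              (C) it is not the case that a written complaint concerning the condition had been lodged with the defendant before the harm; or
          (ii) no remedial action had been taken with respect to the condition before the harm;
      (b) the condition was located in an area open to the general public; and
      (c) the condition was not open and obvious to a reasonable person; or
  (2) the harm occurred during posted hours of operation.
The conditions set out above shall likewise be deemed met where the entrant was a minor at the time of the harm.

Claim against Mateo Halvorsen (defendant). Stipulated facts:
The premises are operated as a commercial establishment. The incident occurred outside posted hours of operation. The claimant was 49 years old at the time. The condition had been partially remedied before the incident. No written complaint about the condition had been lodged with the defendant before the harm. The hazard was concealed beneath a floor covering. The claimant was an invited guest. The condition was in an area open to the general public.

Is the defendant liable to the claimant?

(A) consent to enter — met.
(B) not (commercial use) — not satisfied.
(C) not (complaint lodged) — met.
(i) = T AND F AND T = false.
(ii) no remedial action — not satisfied.
(a) = F OR F = false.
(b) public area — satisfied.
(c) not open/obvious — holds.
(1) = F AND T AND T = false.
(2) during posted hours — not satisfied.
Overall = F OR F = false.
Exception (entrant a minor) — not satisfied.
Result: main false OR exception false → false.

No — not liable.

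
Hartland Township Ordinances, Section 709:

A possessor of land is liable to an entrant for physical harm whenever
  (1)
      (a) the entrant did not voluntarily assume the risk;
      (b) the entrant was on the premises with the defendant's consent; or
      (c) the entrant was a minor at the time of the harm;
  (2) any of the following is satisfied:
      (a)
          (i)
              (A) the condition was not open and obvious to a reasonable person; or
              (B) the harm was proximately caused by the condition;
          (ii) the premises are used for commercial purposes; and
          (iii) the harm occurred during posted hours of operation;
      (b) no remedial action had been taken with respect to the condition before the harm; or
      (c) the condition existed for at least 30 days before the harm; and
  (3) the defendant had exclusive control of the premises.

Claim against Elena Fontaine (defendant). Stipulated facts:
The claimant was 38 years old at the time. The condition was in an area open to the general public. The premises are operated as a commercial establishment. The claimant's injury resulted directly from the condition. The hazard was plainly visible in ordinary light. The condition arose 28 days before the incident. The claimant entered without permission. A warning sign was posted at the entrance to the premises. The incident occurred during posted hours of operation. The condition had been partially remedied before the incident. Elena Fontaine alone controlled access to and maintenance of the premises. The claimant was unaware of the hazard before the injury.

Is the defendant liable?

(a) no assumed risk — holds.
(b) consent to enter — not met.
(c) entrant a minor — fails.
(1) = T OR F OR F = true.
(A) not open/obvious — not met.
(B) proximate cause — holds.
(i): F OR T → true.
(ii) commercial use — satisfied.
(iii) during posted hours — holds.
So (a) is satisfied (T AND T AND T).
(b) no remedial action — not satisfied.
(c) condition ≥30 days old — fails.
(2) = T OR F OR F = true.
(3) exclusive control — satisfied.
Overall = T AND T AND T = true.

Yes — liable.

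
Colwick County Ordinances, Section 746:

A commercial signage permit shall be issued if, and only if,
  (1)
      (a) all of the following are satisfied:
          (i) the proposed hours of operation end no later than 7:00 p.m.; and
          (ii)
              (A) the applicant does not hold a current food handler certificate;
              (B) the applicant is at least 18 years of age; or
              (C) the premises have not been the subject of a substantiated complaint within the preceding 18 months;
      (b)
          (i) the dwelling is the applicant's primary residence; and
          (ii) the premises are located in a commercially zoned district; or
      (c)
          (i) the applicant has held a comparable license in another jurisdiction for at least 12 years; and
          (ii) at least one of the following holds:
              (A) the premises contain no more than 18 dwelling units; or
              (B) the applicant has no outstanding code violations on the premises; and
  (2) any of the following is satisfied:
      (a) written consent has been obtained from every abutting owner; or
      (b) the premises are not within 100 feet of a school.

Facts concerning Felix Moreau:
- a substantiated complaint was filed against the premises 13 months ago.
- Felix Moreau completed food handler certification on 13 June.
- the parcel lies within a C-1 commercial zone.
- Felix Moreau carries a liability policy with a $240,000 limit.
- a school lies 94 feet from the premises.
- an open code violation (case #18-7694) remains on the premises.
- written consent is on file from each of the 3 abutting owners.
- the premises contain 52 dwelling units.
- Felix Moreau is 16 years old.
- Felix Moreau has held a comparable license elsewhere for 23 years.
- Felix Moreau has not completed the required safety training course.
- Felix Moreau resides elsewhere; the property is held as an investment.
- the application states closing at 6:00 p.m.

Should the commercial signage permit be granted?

No — denied.

(i) closes by 7 p.m. — satisfied.
(A) not (food handler cert.) — fails.
(B) age ≥ 18 — fails.
(C) no complaint in 18 mo. — not satisfied.
(ii) = F OR F OR F = false.
(a) = T AND F = false.
(i) primary residence — not met.
(ii) commercially zoned — satisfied.
So (b) is not satisfied (F AND T).
(i) prior license ≥ 12 yr — satisfied.
(A) ≤ 18 units — not satisfied.
(B) no code violations — not satisfied.
So (ii) is not satisfied (F OR F).
(c): T AND F → false.
(1): F OR F OR F → false.
(a) all abutters consent — holds.
(b) ≥100 ft from school — not met.
So (2) is satisfied (T OR F).
Overall: F AND T → false.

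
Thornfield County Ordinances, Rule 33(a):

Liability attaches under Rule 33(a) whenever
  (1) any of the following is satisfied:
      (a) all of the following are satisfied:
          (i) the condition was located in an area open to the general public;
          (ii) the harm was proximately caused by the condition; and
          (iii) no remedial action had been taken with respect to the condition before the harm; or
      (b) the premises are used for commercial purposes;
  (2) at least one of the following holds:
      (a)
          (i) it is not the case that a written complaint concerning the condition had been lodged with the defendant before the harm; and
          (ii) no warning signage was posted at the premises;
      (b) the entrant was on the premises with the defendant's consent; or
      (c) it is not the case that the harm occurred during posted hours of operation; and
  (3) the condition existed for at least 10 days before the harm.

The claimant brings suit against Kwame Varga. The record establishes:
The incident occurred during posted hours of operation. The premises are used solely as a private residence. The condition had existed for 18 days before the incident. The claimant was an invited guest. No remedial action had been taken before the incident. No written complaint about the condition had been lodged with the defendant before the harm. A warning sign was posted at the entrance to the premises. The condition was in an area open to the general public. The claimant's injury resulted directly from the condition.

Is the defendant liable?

(i) public area — met.
(ii) proximate cause — satisfied.
(iii) no remedial action — satisfied.
(a): T AND T AND T → true.
(b) commercial use — fails.
So (1) is satisfied (T OR F).
(i) not (complaint lodged) — satisfied.
(ii) no signage posted — not met.
So (a) is not satisfied (T AND F).
(b) consent to enter — met.
(c) not (during posted hours) — not met.
So (2) is satisfied (F OR T OR F).
(3) condition ≥10 days old — holds.
So Overall is satisfied (T AND T AND T).

Yes — liable.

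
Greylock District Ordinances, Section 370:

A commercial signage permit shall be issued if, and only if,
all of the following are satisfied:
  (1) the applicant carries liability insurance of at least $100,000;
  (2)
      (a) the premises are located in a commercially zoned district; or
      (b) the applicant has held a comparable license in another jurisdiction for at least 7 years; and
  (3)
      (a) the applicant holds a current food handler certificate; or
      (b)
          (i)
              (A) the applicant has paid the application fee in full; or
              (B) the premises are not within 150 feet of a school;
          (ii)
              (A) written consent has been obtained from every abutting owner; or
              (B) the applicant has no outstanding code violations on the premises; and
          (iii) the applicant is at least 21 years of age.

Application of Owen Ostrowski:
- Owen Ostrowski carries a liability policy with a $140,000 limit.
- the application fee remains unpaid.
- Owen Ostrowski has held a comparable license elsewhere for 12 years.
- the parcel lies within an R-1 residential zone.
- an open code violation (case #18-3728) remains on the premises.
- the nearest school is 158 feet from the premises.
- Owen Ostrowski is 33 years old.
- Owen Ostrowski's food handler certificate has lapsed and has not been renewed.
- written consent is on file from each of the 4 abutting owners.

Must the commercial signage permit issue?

(1) insurance ≥ $100,000 — holds.
(a) commercially zoned — not met.
(b) prior license ≥ 7 yr — met.
So (2) is satisfied (F OR T).
(a) food handler cert. — fails.
(A) fee paid — fails.
(B) ≥150 ft from school — met.
So (i) is satisfied (F OR T).
(A) all abutters consent — met.
(B) no code violations — not satisfied.
(ii): T OR F → true.
(iii) age ≥ 21 — satisfied.
(b): T AND T AND T → true.
(3) = F OR T = true.
So Overall is satisfied (T AND T AND T).

Yes — granted.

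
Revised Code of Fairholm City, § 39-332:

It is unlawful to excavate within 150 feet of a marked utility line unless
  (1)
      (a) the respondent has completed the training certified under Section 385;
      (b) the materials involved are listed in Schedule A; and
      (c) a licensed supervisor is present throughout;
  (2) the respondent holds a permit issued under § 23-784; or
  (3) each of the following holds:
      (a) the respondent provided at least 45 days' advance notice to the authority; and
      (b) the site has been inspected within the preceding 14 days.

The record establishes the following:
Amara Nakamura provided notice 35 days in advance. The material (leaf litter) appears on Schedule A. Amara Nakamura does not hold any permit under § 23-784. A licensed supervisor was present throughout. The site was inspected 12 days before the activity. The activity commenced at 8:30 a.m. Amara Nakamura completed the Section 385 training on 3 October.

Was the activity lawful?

Yes — lawful.

(a) training certified — holds.
(b) Schedule A material — met.
(c) supervisor present — met.
So (1) is satisfied (T AND T AND T).
(2) holds permit — not satisfied.
(a) ≥45 days' notice — fails.
(b) site inspected — satisfied.
So (3) is not satisfied (F AND T).
Overall: T OR F OR F → true.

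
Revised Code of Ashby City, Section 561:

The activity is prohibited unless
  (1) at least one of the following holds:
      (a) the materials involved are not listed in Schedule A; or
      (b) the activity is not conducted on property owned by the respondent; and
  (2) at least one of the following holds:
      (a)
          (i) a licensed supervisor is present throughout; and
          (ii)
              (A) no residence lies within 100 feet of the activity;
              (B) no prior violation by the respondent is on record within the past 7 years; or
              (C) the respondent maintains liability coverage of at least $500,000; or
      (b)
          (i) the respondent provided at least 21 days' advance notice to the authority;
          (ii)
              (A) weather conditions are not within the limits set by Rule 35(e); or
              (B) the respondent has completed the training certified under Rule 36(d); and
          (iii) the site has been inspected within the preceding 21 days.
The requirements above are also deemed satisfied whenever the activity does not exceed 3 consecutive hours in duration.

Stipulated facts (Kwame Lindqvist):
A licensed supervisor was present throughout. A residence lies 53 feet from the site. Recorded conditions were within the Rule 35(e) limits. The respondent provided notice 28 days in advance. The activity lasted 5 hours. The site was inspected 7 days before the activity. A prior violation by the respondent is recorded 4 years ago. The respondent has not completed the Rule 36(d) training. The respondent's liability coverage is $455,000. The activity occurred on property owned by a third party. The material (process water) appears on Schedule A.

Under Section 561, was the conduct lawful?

No — unlawful.

(a) not (Schedule A material) — fails.
(b) not (own property) — satisfied.
(1): F OR T → true.
(i) supervisor present — met.
(A) no residence in 100 ft — fails.
(B) no prior violation — fails.
(C) coverage ≥ $500,000 — not met.
(ii) = F OR F OR F = false.
So (a) is not satisfied (T AND F).
(i) ≥21 days' notice — holds.
(A) not (weather ok) — not satisfied.
(B) training certified — not met.
(ii) = F OR F = false.
(iii) site inspected — satisfied.
(b) = T AND F AND T = false.
(2): F OR F → false.
Overall: T AND F → false.
Exception (≤ 3 hrs duration) — not satisfied.
Result: main false OR exception false → false.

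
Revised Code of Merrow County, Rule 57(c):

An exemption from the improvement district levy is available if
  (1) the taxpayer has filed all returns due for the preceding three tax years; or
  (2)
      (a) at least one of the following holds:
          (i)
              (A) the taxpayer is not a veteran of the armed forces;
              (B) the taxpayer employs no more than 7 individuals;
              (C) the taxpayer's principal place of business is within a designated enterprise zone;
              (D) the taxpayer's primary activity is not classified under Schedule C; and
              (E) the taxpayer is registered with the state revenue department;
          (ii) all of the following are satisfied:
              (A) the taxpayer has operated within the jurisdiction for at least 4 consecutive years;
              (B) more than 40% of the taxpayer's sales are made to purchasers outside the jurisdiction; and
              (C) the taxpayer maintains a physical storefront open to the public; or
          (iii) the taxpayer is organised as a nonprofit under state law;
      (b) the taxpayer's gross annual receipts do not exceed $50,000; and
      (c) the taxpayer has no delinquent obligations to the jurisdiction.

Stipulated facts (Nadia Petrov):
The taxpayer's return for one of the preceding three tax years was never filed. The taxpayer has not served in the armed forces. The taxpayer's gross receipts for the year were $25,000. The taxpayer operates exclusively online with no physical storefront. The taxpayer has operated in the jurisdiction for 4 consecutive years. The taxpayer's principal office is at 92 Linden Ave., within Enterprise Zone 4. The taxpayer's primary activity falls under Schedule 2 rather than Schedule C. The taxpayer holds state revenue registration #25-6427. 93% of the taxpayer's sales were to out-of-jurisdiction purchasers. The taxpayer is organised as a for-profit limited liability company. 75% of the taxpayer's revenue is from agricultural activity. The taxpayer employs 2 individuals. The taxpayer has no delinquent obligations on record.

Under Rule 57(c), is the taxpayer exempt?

Yes — exempt.

(1) returns current — not satisfied.
(A) not (veteran) — met.
(B) ≤ 7 employees — holds.
(C) in enterprise zone — met.
(D) not (Schedule C activity) — met.
(E) state-registered — holds.
(i) = T AND T AND T AND T AND T = true.
(A) ≥ 4 yrs in jurisdiction — met.
(B) >40% out-of-jur. sales — satisfied.
(C) has storefront — fails.
(ii) = T AND T AND F = false.
(iii) nonprofit — not satisfied.
(a) = T OR F OR F = true.
(b) receipts ≤ $50,000 — holds.
(c) no delinquency — satisfied.
So (2) is satisfied (T AND T AND T).
Overall = F OR T = true.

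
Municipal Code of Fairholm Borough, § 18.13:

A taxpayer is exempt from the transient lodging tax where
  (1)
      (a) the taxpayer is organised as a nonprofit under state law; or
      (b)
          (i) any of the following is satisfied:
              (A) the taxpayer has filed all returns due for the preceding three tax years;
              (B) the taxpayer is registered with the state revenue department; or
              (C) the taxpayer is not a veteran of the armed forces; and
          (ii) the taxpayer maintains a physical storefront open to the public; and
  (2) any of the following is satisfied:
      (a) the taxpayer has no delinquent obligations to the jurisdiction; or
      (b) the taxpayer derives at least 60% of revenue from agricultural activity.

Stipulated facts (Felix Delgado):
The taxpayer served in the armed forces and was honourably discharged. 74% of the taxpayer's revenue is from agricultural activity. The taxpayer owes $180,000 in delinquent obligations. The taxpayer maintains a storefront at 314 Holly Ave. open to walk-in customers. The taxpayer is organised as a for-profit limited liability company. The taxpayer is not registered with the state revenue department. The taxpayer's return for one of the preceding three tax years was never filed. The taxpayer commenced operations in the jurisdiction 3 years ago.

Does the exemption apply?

(a) nonprofit — not satisfied.
(A) returns current — not met.
(B) state-registered — fails.
(C) not (veteran) — not satisfied.
(i): F OR F OR F → false.
(ii) has storefront — holds.
(b) = F AND T = false.
(1) = F OR F = false.
(a) no delinquency — not met.
(b) ≥60% agricultural — met.
(2): F OR T → true.
Overall: F AND T → false.

No — not exempt.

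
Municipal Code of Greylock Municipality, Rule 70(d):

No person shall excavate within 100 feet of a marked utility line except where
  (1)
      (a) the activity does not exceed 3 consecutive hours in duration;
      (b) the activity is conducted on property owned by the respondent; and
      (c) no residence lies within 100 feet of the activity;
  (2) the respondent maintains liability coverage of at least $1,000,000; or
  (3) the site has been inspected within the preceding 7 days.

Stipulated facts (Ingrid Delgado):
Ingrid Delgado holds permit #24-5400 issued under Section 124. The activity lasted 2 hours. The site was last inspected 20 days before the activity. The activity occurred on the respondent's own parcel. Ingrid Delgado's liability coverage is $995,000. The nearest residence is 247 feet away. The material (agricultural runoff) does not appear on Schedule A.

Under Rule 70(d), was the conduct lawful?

(a) ≤ 3 hrs duration — holds.
(b) own property — holds.
(c) no residence in 100 ft — met.
(1) = T AND T AND T = true.
(2) coverage ≥ $1,000,000 — not met.
(3) site inspected — not satisfied.
So Overall is satisfied (T OR F OR F).

Yes — lawful.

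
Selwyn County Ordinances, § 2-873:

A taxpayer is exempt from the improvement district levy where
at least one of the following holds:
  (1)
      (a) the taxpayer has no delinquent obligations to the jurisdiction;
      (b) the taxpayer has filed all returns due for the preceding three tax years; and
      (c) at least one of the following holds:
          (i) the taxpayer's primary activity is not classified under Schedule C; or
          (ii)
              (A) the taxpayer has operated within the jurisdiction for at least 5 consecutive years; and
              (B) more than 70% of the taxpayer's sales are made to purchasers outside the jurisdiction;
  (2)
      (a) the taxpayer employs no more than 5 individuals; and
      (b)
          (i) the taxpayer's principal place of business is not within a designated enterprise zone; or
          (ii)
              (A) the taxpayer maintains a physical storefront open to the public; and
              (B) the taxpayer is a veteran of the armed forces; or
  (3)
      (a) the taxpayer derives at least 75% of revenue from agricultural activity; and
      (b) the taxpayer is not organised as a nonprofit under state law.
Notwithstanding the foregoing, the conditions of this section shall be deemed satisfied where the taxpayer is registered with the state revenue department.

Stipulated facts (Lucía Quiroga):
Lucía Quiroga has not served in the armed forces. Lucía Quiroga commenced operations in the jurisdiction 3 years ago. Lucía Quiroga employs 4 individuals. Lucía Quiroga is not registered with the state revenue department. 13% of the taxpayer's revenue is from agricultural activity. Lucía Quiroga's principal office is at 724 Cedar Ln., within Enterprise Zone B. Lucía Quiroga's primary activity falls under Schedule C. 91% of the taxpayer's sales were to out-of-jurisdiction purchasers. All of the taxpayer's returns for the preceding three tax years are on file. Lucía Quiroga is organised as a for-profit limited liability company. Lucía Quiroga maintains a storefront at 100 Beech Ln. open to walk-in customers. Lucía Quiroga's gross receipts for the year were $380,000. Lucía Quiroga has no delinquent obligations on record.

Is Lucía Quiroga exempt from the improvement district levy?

No — not exempt.

(a) no delinquency — holds.
(b) returns current — satisfied.
(i) not (Schedule C activity) — not met.
(A) ≥ 5 yrs in jurisdiction — not met.
(B) >70% out-of-jur. sales — holds.
(ii) = F AND T = false.
So (c) is not satisfied (F OR F).
So (1) is not satisfied (T AND T AND F).
(a) ≤ 5 employees — satisfied.
(i) not (in enterprise zone) — fails.
(A) has storefront — met.
(B) veteran — not satisfied.
So (ii) is not satisfied (T AND F).
So (b) is not satisfied (F OR F).
(2) = T AND F = false.
(a) ≥75% agricultural — fails.
(b) not (nonprofit) — met.
(3): F AND T → false.
Overall: F OR F OR F → false.
Exception (state-registered) — not satisfied.
Result: main false OR exception false → false.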